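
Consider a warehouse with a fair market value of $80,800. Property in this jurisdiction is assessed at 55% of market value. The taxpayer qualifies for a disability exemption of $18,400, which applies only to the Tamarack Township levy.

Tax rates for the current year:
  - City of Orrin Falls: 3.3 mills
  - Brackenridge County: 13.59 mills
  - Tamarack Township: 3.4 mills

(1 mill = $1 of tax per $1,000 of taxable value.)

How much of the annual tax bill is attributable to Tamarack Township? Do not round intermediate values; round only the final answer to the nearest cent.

$88.54

Assessed value = $80,800 × 0.55 = $44,440
Tamarack Township taxable value = $44,440 − $18,400 = $26,040
Tamarack Township levy = $26,040 × 0.0034 = $88.536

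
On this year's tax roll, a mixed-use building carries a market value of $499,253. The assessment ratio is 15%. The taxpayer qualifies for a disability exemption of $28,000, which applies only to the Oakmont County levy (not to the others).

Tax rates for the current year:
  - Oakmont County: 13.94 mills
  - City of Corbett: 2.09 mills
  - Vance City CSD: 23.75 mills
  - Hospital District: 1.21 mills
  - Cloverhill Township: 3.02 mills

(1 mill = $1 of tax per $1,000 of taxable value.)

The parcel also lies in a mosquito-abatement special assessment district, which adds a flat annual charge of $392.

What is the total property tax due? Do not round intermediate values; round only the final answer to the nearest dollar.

$3,297

Assessed value = $499,253 × 0.15 = $74,887.95
Oakmont County: ($74,887.95 − $28,000) × 0.01394 = $46,887.95 × 0.01394 = $653.618023
City of Corbett: $74,887.95 × 0.00209 = $156.5158155
Vance City CSD: $74,887.95 × 0.02375 = $1,778.5888125
Hospital District: $74,887.95 × 0.00121 = $90.6144195
Cloverhill Township: $74,887.95 × 0.00302 = $226.161609
Levies subtotal = $2,905.4986795
Total = $2,905.4986795 + $392 = $3,297.4986795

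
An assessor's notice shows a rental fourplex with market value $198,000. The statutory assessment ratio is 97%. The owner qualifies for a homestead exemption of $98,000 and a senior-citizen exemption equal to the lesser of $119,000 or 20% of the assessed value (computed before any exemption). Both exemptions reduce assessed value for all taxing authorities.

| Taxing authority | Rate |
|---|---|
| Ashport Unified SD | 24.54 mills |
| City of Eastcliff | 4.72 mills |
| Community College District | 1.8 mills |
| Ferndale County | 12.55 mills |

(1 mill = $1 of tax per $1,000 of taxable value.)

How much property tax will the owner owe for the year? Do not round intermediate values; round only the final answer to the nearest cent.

$2,426.81

Assessed value = $198,000 × 0.97 = $192,060
Senior-citizen exemption = min($119,000, 20% × $192,060) = min($119,000, $38,412) = $38,412 (percentage binds)
Taxable value = $192,060 − $98,000 − $38,412 = $55,648
Ashport Unified SD: $55,648 × 0.02454 = $1,365.60192
City of Eastcliff: $55,648 × 0.00472 = $262.65856
Community College District: $55,648 × 0.0018 = $100.1664
Ferndale County: $55,648 × 0.01255 = $698.3824
Total = $2,426.80928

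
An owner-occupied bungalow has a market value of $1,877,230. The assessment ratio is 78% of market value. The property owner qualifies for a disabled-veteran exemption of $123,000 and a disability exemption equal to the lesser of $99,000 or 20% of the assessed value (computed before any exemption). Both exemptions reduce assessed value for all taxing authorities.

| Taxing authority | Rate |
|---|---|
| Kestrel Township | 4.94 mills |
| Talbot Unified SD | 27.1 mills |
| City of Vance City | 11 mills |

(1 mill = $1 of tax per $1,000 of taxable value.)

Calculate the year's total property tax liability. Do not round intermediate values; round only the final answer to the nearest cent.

$53,465.98

Assessed value = $1,877,230 × 0.78 = $1,464,239.4
Disability exemption = min($99,000, 20% × $1,464,239.4) = min($99,000, $292,847.88) = $99,000 (dollar cap binds)
Taxable value = $1,464,239.4 − $123,000 − $99,000 = $1,242,239.4
Kestrel Township: $1,242,239.4 × 0.00494 = $6,136.662636
Talbot Unified SD: $1,242,239.4 × 0.0271 = $33,664.68774
City of Vance City: $1,242,239.4 × 0.011 = $13,664.6334
Total = $53,465.983776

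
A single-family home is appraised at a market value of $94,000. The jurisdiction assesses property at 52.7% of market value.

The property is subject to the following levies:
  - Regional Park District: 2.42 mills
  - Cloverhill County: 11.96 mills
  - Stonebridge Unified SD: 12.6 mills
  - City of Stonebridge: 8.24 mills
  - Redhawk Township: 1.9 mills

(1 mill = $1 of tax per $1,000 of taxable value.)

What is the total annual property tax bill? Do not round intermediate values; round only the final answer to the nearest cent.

$1,838.85

Assessed value = $94,000 × 0.527 = $49,538
Regional Park District: $49,538 × 0.00242 = $119.88196
Cloverhill County: $49,538 × 0.01196 = $592.47448
Stonebridge Unified SD: $49,538 × 0.0126 = $624.1788
City of Stonebridge: $49,538 × 0.00824 = $408.19312
Redhawk Township: $49,538 × 0.0019 = $94.1222
Total = $119.88196 + $592.47448 + $624.1788 + $408.19312 + $94.1222 = $1,838.85056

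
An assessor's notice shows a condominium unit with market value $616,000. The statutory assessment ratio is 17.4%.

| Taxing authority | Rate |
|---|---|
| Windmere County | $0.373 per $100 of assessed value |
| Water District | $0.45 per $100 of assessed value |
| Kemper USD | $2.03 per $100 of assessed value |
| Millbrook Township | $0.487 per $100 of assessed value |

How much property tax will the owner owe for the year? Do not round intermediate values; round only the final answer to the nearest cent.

$3,579.95

Assessed value = $616,000 × 0.174 = $107,184
Windmere County: $107,184 × 0.00373 = $399.79632
Water District: $107,184 × 0.0045 = $482.328
Kemper USD: $107,184 × 0.0203 = $2,175.8352
Millbrook Township: $107,184 × 0.00487 = $521.98608
Total = $399.79632 + $482.328 + $2,175.8352 + $521.98608 = $3,579.9456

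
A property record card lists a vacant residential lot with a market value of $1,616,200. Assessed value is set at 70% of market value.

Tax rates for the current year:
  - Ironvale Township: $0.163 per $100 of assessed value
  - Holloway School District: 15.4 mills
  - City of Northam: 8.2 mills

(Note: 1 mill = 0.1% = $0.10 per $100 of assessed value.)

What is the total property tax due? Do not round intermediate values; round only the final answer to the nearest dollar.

Assessed value = $1,616,200 × 0.7 = $1,131,340
Ironvale Township: $1,131,340 × 0.00163 = $1,844.0842
Holloway School District: $1,131,340 × 0.0154 = $17,422.636
City of Northam: $1,131,340 × 0.0082 = $9,276.988
Total = $28,543.7082

$28,544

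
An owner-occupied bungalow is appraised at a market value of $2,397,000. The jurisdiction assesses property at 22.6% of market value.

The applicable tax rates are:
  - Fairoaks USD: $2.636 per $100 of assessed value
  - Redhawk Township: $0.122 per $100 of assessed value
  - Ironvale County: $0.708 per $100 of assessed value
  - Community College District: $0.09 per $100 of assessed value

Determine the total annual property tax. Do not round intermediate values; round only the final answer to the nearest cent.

$19,263.63

Assessed value = $2,397,000 × 0.226 = $541,722
Fairoaks USD: $541,722 × 0.02636 = $14,279.79192
Redhawk Township: $541,722 × 0.00122 = $660.90084
Ironvale County: $541,722 × 0.00708 = $3,835.39176
Community College District: $541,722 × 0.0009 = $487.5498
Total = $14,279.79192 + $660.90084 + $3,835.39176 + $487.5498 = $19,263.63432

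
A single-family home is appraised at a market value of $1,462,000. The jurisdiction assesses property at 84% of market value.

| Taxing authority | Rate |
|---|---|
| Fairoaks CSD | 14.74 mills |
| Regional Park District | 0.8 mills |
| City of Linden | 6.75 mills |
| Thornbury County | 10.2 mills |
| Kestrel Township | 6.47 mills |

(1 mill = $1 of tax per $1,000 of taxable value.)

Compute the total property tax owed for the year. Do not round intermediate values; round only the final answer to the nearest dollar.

Assessed value = $1,462,000 × 0.84 = $1,228,080
Fairoaks CSD: $1,228,080 × 0.01474 = $18,101.8992
Regional Park District: $1,228,080 × 0.0008 = $982.464
City of Linden: $1,228,080 × 0.00675 = $8,289.54
Thornbury County: $1,228,080 × 0.0102 = $12,526.416
Kestrel Township: $1,228,080 × 0.00647 = $7,945.6776
Total = $18,101.8992 + $982.464 + $8,289.54 + $12,526.416 + $7,945.6776 = $47,845.9968

$47,846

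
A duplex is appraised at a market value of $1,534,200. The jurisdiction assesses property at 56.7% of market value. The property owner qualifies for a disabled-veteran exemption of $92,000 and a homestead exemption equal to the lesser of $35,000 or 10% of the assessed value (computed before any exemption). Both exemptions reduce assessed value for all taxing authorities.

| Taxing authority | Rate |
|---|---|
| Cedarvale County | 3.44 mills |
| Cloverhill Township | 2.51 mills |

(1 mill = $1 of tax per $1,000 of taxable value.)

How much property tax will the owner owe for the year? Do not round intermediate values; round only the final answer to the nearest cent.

Assessed value = $1,534,200 × 0.567 = $869,891.4
Homestead exemption = min($35,000, 10% × $869,891.4) = min($35,000, $86,989.14) = $35,000 (dollar cap binds)
Taxable value = $869,891.4 − $92,000 − $35,000 = $742,891.4
Cedarvale County: $742,891.4 × 0.00344 = $2,555.546416
Cloverhill Township: $742,891.4 × 0.00251 = $1,864.657414
Total = $4,420.20383

$4,420.20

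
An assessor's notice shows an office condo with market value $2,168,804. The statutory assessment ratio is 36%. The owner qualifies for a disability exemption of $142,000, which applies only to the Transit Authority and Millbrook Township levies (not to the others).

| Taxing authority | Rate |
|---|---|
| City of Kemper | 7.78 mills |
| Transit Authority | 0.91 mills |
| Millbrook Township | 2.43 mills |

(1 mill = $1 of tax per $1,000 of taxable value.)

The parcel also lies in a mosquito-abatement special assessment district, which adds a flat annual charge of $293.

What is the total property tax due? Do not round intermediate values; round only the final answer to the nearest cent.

Assessed value = $2,168,804 × 0.36 = $780,769.44
City of Kemper: $780,769.44 × 0.00778 = $6,074.3862432
Transit Authority: ($780,769.44 − $142,000) × 0.00091 = $638,769.44 × 0.00091 = $581.2801904
Millbrook Township: ($780,769.44 − $142,000) × 0.00243 = $638,769.44 × 0.00243 = $1,552.2097392
Levies subtotal = $8,207.8761728
Total = $8,207.8761728 + $293 = $8,500.8761728

$8,500.88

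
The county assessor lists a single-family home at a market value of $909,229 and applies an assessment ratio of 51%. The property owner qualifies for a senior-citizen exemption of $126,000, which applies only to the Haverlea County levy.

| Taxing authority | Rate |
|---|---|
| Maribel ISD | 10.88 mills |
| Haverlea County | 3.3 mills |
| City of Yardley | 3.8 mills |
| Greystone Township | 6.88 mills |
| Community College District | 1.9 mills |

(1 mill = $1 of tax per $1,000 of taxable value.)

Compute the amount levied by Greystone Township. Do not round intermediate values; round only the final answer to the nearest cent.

$3,190.30

Assessed value = $909,229 × 0.51 = $463,706.79
Greystone Township taxable value = $463,706.79 (exemption does not apply)
Greystone Township levy = $463,706.79 × 0.00688 = $3,190.3027152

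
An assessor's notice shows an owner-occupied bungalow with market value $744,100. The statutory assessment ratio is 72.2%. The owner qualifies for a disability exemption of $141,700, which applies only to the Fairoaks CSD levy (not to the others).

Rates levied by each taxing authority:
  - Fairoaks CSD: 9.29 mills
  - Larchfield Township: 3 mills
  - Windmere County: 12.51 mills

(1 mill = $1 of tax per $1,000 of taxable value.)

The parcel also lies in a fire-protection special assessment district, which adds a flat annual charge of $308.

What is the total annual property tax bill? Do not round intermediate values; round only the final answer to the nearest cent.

Assessed value = $744,100 × 0.722 = $537,240.2
Fairoaks CSD: ($537,240.2 − $141,700) × 0.00929 = $395,540.2 × 0.00929 = $3,674.568458
Larchfield Township: $537,240.2 × 0.003 = $1,611.7206
Windmere County: $537,240.2 × 0.01251 = $6,720.874902
Levies subtotal = $12,007.16396
Total = $12,007.16396 + $308 = $12,315.16396

$12,315.16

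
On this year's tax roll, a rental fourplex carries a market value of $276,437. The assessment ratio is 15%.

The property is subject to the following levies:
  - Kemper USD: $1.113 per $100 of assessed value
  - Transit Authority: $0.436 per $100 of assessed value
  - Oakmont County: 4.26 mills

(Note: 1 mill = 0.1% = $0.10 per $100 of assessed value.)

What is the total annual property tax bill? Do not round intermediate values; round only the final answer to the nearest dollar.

$819

Assessed value = $276,437 × 0.15 = $41,465.55
Kemper USD: $41,465.55 × 0.01113 = $461.5115715
Transit Authority: $41,465.55 × 0.00436 = $180.789798
Oakmont County: $41,465.55 × 0.00426 = $176.643243
Total = $818.9446125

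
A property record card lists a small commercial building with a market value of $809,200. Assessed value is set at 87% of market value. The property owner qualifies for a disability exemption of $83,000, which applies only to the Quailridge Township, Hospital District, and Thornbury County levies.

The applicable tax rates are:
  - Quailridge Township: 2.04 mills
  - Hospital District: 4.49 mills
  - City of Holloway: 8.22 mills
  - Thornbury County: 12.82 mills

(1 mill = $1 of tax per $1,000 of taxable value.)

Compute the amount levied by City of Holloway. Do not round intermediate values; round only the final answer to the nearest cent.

$5,786.91

Assessed value = $809,200 × 0.87 = $704,004
City of Holloway taxable value = $704,004 (exemption does not apply)
City of Holloway levy = $704,004 × 0.00822 = $5,786.91288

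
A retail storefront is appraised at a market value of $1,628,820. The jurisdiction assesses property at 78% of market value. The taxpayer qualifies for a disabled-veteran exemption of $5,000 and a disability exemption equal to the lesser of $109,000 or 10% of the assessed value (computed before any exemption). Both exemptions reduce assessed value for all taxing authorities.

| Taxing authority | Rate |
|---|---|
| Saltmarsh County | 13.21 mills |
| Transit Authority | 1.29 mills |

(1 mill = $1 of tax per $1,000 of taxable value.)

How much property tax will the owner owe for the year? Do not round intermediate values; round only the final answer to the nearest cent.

Assessed value = $1,628,820 × 0.78 = $1,270,479.6
Disability exemption = min($109,000, 10% × $1,270,479.6) = min($109,000, $127,047.96) = $109,000 (dollar cap binds)
Taxable value = $1,270,479.6 − $5,000 − $109,000 = $1,156,479.6
Saltmarsh County: $1,156,479.6 × 0.01321 = $15,277.095516
Transit Authority: $1,156,479.6 × 0.00129 = $1,491.858684
Total = $16,768.9542

$16,768.95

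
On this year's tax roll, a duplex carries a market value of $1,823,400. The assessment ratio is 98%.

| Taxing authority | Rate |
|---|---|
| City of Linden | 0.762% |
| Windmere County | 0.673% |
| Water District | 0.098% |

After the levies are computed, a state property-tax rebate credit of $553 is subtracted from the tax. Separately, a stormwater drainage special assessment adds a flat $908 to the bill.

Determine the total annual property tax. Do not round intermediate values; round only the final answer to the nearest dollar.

$27,749

Assessed value = $1,823,400 × 0.98 = $1,786,932
City of Linden: $1,786,932 × 0.00762 = $13,616.42184
Windmere County: $1,786,932 × 0.00673 = $12,026.05236
Water District: $1,786,932 × 0.00098 = $1,751.19336
Levies subtotal = $27,393.66756
After credit = $27,393.66756 − $553 = $26,840.66756
Total = $26,840.66756 + $908 = $27,748.66756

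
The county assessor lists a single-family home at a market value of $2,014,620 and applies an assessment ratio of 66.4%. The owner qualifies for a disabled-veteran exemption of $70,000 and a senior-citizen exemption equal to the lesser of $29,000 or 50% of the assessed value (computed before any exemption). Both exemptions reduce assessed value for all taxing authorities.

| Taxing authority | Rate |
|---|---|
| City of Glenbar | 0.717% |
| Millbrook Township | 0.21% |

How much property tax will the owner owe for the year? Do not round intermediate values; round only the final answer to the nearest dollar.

$11,483

Assessed value = $2,014,620 × 0.664 = $1,337,707.68
Senior-citizen exemption = min($29,000, 50% × $1,337,707.68) = min($29,000, $668,853.84) = $29,000 (dollar cap binds)
Taxable value = $1,337,707.68 − $70,000 − $29,000 = $1,238,707.68
City of Glenbar: $1,238,707.68 × 0.00717 = $8,881.5340656
Millbrook Township: $1,238,707.68 × 0.0021 = $2,601.286128
Total = $11,482.8201936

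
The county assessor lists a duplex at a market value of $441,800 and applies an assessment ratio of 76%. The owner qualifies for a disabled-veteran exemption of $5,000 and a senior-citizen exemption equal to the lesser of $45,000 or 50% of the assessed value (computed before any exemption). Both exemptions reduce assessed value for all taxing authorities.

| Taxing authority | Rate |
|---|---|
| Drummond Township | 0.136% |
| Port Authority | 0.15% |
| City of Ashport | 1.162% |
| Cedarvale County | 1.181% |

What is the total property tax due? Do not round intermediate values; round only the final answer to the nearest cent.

$7,512.84

Assessed value = $441,800 × 0.76 = $335,768
Senior-citizen exemption = min($45,000, 50% × $335,768) = min($45,000, $167,884) = $45,000 (dollar cap binds)
Taxable value = $335,768 − $5,000 − $45,000 = $285,768
Drummond Township: $285,768 × 0.00136 = $388.64448
Port Authority: $285,768 × 0.0015 = $428.652
City of Ashport: $285,768 × 0.01162 = $3,320.62416
Cedarvale County: $285,768 × 0.01181 = $3,374.92008
Total = $7,512.84072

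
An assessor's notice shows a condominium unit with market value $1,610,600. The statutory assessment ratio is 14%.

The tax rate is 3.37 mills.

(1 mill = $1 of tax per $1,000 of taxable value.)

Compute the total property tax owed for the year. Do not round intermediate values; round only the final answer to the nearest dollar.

Assessed value = $1,610,600 × 0.14 = $225,484
Tax = $225,484 × 0.00337 = $759.88108

$760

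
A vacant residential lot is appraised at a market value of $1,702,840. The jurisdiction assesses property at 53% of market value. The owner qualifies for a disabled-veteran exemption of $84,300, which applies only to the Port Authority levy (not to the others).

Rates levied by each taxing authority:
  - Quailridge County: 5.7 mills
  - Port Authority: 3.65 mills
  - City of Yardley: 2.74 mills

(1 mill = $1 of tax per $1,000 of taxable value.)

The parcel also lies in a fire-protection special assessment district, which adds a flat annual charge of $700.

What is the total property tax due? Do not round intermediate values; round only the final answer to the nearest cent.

Assessed value = $1,702,840 × 0.53 = $902,505.2
Quailridge County: $902,505.2 × 0.0057 = $5,144.27964
Port Authority: ($902,505.2 − $84,300) × 0.00365 = $818,205.2 × 0.00365 = $2,986.44898
City of Yardley: $902,505.2 × 0.00274 = $2,472.864248
Levies subtotal = $10,603.592868
Total = $10,603.592868 + $700 = $11,303.592868

$11,303.59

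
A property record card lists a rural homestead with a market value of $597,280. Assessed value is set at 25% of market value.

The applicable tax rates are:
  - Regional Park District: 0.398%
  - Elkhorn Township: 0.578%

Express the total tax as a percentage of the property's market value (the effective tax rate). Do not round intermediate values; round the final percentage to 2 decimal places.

Assessed value = $597,280 × 0.25 = $149,320
Regional Park District: $149,320 × 0.00398 = $594.2936
Elkhorn Township: $149,320 × 0.00578 = $863.0696
Total tax = $1,457.3632
Effective rate = $1,457.3632 ÷ $597,280 = 0.24% of market value

0.24%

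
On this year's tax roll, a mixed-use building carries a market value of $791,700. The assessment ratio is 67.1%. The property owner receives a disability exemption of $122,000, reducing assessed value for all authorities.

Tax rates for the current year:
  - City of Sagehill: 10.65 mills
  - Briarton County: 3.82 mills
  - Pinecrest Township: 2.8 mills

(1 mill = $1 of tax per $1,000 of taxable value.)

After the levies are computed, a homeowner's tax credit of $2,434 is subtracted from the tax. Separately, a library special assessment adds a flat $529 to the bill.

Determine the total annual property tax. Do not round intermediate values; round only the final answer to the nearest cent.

$5,162.41

Assessed value = $791,700 × 0.671 = $531,230.7
Taxable value = $531,230.7 − $122,000 = $409,230.7
City of Sagehill: $409,230.7 × 0.01065 = $4,358.306955
Briarton County: $409,230.7 × 0.00382 = $1,563.261274
Pinecrest Township: $409,230.7 × 0.0028 = $1,145.84596
Levies subtotal = $7,067.414189
After credit = $7,067.414189 − $2,434 = $4,633.414189
Total = $4,633.414189 + $529 = $5,162.414189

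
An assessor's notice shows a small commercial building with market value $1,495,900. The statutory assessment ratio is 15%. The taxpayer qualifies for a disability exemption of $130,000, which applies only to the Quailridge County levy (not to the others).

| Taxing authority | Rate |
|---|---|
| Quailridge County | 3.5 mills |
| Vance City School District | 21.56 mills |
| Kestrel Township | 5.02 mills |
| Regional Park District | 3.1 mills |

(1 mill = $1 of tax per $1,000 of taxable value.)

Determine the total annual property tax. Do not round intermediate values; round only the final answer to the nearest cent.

Assessed value = $1,495,900 × 0.15 = $224,385
Quailridge County: ($224,385 − $130,000) × 0.0035 = $94,385 × 0.0035 = $330.3475
Vance City School District: $224,385 × 0.02156 = $4,837.7406
Kestrel Township: $224,385 × 0.00502 = $1,126.4127
Regional Park District: $224,385 × 0.0031 = $695.5935
Total = $6,990.0943

$6,990.09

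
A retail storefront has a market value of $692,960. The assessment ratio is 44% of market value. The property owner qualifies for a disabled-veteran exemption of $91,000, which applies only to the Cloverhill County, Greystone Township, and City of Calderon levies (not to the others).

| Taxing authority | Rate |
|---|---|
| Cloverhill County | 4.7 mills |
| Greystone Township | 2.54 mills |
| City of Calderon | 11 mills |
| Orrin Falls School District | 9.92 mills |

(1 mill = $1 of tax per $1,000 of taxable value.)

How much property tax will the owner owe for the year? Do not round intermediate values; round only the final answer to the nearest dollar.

Assessed value = $692,960 × 0.44 = $304,902.4
Cloverhill County: ($304,902.4 − $91,000) × 0.0047 = $213,902.4 × 0.0047 = $1,005.34128
Greystone Township: ($304,902.4 − $91,000) × 0.00254 = $213,902.4 × 0.00254 = $543.312096
City of Calderon: ($304,902.4 − $91,000) × 0.011 = $213,902.4 × 0.011 = $2,352.9264
Orrin Falls School District: $304,902.4 × 0.00992 = $3,024.631808
Total = $6,926.211584

$6,926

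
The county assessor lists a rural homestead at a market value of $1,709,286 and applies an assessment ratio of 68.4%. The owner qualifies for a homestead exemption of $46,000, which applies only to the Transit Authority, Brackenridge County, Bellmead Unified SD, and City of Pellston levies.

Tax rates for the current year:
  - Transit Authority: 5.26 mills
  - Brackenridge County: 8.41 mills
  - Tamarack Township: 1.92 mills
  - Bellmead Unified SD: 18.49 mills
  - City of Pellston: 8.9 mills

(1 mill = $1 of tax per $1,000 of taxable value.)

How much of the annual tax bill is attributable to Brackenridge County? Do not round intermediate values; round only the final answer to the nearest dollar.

Assessed value = $1,709,286 × 0.684 = $1,169,151.624
Brackenridge County taxable value = $1,169,151.624 − $46,000 = $1,123,151.624
Brackenridge County levy = $1,123,151.624 × 0.00841 = $9,445.70515784

$9,446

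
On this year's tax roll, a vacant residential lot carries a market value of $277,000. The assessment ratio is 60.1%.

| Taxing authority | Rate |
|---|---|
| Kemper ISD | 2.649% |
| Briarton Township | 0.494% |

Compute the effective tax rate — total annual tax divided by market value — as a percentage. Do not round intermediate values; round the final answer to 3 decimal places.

1.889%

Assessed value = $277,000 × 0.601 = $166,477
Kemper ISD: $166,477 × 0.02649 = $4,409.97573
Briarton Township: $166,477 × 0.00494 = $822.39638
Total tax = $5,232.37211
Effective rate = $5,232.37211 ÷ $277,000 = 1.889% of market value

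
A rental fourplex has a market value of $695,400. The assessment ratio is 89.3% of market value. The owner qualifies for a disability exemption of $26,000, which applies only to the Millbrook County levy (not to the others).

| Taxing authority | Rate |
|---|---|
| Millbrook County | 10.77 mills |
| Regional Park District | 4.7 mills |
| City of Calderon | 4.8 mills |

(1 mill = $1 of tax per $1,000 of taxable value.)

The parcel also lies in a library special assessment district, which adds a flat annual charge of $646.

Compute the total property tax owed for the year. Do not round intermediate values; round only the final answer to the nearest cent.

Assessed value = $695,400 × 0.893 = $620,992.2
Millbrook County: ($620,992.2 − $26,000) × 0.01077 = $594,992.2 × 0.01077 = $6,408.065994
Regional Park District: $620,992.2 × 0.0047 = $2,918.66334
City of Calderon: $620,992.2 × 0.0048 = $2,980.76256
Levies subtotal = $12,307.491894
Total = $12,307.491894 + $646 = $12,953.491894

$12,953.49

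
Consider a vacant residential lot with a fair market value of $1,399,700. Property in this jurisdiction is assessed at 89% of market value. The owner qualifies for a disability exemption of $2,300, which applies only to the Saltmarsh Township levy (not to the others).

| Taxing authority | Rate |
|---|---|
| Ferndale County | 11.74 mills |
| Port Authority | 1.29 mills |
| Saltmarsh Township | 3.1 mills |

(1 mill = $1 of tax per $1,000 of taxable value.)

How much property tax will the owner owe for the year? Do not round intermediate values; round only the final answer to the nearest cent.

Assessed value = $1,399,700 × 0.89 = $1,245,733
Ferndale County: $1,245,733 × 0.01174 = $14,624.90542
Port Authority: $1,245,733 × 0.00129 = $1,606.99557
Saltmarsh Township: ($1,245,733 − $2,300) × 0.0031 = $1,243,433 × 0.0031 = $3,854.6423
Total = $20,086.54329

$20,086.54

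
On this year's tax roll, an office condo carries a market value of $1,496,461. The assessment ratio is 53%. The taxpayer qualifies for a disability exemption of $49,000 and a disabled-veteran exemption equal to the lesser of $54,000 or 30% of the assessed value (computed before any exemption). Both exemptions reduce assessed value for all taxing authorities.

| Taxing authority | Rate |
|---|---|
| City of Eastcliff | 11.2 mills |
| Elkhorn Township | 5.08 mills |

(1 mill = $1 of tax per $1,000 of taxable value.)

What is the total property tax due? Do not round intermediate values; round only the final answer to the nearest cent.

Assessed value = $1,496,461 × 0.53 = $793,124.33
Disabled-veteran exemption = min($54,000, 30% × $793,124.33) = min($54,000, $237,937.299) = $54,000 (dollar cap binds)
Taxable value = $793,124.33 − $49,000 − $54,000 = $690,124.33
City of Eastcliff: $690,124.33 × 0.0112 = $7,729.392496
Elkhorn Township: $690,124.33 × 0.00508 = $3,505.8315964
Total = $11,235.2240924

$11,235.22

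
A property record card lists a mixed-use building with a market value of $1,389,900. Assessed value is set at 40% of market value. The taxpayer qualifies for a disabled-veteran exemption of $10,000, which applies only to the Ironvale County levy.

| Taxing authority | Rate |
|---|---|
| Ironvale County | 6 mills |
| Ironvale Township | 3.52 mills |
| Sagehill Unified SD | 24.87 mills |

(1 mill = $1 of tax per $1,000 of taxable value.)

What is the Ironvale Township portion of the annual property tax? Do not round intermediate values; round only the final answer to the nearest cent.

Assessed value = $1,389,900 × 0.4 = $555,960
Ironvale Township taxable value = $555,960 (exemption does not apply)
Ironvale Township levy = $555,960 × 0.00352 = $1,956.9792

$1,956.98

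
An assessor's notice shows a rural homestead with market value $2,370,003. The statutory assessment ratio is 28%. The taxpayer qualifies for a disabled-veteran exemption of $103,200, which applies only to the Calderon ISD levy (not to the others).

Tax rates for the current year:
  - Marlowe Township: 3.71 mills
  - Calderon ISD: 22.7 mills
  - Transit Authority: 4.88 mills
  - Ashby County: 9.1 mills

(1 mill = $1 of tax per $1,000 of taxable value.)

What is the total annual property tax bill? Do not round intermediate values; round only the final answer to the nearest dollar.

Assessed value = $2,370,003 × 0.28 = $663,600.84
Marlowe Township: $663,600.84 × 0.00371 = $2,461.9591164
Calderon ISD: ($663,600.84 − $103,200) × 0.0227 = $560,400.84 × 0.0227 = $12,721.099068
Transit Authority: $663,600.84 × 0.00488 = $3,238.3720992
Ashby County: $663,600.84 × 0.0091 = $6,038.767644
Total = $24,460.1979276

$24,460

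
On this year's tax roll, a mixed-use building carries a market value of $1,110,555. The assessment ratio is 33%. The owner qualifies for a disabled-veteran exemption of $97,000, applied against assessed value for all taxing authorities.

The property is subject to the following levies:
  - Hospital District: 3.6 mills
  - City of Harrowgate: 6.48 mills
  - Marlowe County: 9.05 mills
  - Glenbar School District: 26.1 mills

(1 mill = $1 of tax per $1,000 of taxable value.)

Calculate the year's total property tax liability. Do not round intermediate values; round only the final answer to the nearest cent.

Assessed value = $1,110,555 × 0.33 = $366,483.15
Taxable value = $366,483.15 − $97,000 = $269,483.15
Hospital District: $269,483.15 × 0.0036 = $970.13934
City of Harrowgate: $269,483.15 × 0.00648 = $1,746.250812
Marlowe County: $269,483.15 × 0.00905 = $2,438.8225075
Glenbar School District: $269,483.15 × 0.0261 = $7,033.510215
Total = $970.13934 + $1,746.250812 + $2,438.8225075 + $7,033.510215 = $12,188.7228745

$12,188.72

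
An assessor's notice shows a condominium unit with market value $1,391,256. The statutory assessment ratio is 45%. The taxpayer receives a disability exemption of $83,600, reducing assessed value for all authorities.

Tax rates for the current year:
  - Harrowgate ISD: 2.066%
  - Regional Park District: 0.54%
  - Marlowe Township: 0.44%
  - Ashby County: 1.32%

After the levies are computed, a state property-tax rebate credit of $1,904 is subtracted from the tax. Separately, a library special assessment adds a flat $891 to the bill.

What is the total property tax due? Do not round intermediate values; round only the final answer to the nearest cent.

$22,671.03

Assessed value = $1,391,256 × 0.45 = $626,065.2
Taxable value = $626,065.2 − $83,600 = $542,465.2
Harrowgate ISD: $542,465.2 × 0.02066 = $11,207.331032
Regional Park District: $542,465.2 × 0.0054 = $2,929.31208
Marlowe Township: $542,465.2 × 0.0044 = $2,386.84688
Ashby County: $542,465.2 × 0.0132 = $7,160.54064
Levies subtotal = $23,684.030632
After credit = $23,684.030632 − $1,904 = $21,780.030632
Total = $21,780.030632 + $891 = $22,671.030632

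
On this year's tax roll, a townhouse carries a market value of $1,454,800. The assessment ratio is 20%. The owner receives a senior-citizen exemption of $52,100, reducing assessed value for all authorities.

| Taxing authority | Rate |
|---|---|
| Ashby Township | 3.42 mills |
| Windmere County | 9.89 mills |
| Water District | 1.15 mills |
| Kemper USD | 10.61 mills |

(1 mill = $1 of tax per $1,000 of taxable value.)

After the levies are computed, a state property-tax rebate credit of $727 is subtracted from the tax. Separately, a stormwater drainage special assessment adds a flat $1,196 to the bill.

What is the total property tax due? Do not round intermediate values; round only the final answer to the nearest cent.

Assessed value = $1,454,800 × 0.2 = $290,960
Taxable value = $290,960 − $52,100 = $238,860
Ashby Township: $238,860 × 0.00342 = $816.9012
Windmere County: $238,860 × 0.00989 = $2,362.3254
Water District: $238,860 × 0.00115 = $274.689
Kemper USD: $238,860 × 0.01061 = $2,534.3046
Levies subtotal = $5,988.2202
After credit = $5,988.2202 − $727 = $5,261.2202
Total = $5,261.2202 + $1,196 = $6,457.2202

$6,457.22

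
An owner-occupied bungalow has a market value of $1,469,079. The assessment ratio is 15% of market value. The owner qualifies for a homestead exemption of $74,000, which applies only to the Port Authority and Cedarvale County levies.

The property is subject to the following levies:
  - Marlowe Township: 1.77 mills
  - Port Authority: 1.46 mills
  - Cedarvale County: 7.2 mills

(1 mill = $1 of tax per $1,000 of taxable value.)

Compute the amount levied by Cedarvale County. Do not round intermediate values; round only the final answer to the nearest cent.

Assessed value = $1,469,079 × 0.15 = $220,361.85
Cedarvale County taxable value = $220,361.85 − $74,000 = $146,361.85
Cedarvale County levy = $146,361.85 × 0.0072 = $1,053.80532

$1,053.81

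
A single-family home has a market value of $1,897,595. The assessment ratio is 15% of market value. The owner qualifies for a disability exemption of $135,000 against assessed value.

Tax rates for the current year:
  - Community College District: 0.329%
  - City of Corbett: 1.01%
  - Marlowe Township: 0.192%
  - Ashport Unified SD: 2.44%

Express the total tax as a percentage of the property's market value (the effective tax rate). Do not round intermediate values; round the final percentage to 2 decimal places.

0.31%

Assessed value = $1,897,595 × 0.15 = $284,639.25
Taxable value = $284,639.25 − $135,000 = $149,639.25
Community College District: $149,639.25 × 0.00329 = $492.3131325
City of Corbett: $149,639.25 × 0.0101 = $1,511.356425
Marlowe Township: $149,639.25 × 0.00192 = $287.30736
Ashport Unified SD: $149,639.25 × 0.0244 = $3,651.1977
Total tax = $5,942.1746175
Effective rate = $5,942.1746175 ÷ $1,897,595 = 0.31% of market value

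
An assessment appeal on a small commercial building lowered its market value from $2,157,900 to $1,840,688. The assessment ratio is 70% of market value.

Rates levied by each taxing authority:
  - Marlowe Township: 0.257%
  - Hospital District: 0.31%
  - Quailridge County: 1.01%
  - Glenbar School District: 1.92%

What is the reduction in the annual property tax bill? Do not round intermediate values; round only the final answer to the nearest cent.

Old assessed value = $2,157,900 × 0.7 = $1,510,530
New assessed value = $1,840,688 × 0.7 = $1,288,481.6
Combined rate = 0.00257 + 0.0031 + 0.0101 + 0.0192 = 0.03497
Old tax = $1,510,530 × 0.03497 = $52,823.2341
New tax = $1,288,481.6 × 0.03497 = $45,058.201552
Reduction = $52,823.2341 − $45,058.201552 = $7,765.032548

$7,765.03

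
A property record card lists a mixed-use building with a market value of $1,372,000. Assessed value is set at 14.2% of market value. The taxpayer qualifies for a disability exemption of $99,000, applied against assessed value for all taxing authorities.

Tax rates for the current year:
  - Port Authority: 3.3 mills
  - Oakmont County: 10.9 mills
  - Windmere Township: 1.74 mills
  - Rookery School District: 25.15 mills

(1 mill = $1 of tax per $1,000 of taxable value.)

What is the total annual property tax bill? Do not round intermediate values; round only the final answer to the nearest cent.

Assessed value = $1,372,000 × 0.142 = $194,824
Taxable value = $194,824 − $99,000 = $95,824
Port Authority: $95,824 × 0.0033 = $316.2192
Oakmont County: $95,824 × 0.0109 = $1,044.4816
Windmere Township: $95,824 × 0.00174 = $166.73376
Rookery School District: $95,824 × 0.02515 = $2,409.9736
Total = $316.2192 + $1,044.4816 + $166.73376 + $2,409.9736 = $3,937.40816

$3,937.41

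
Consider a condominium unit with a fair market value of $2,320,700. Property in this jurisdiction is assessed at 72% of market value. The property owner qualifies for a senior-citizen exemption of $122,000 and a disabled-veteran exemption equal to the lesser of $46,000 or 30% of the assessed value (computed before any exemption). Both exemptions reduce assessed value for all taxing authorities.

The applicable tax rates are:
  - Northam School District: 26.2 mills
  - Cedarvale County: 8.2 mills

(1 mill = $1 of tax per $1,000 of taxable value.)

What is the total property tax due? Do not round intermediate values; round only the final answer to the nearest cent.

Assessed value = $2,320,700 × 0.72 = $1,670,904
Disabled-veteran exemption = min($46,000, 30% × $1,670,904) = min($46,000, $501,271.2) = $46,000 (dollar cap binds)
Taxable value = $1,670,904 − $122,000 − $46,000 = $1,502,904
Northam School District: $1,502,904 × 0.0262 = $39,376.0848
Cedarvale County: $1,502,904 × 0.0082 = $12,323.8128
Total = $51,699.8976

$51,699.90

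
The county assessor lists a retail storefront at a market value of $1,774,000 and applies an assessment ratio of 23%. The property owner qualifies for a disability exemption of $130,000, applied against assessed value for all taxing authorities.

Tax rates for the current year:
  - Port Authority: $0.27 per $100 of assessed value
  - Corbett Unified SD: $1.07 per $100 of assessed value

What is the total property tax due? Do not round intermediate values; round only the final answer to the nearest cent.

Assessed value = $1,774,000 × 0.23 = $408,020
Taxable value = $408,020 − $130,000 = $278,020
Port Authority: $278,020 × 0.0027 = $750.654
Corbett Unified SD: $278,020 × 0.0107 = $2,974.814
Total = $750.654 + $2,974.814 = $3,725.468

$3,725.47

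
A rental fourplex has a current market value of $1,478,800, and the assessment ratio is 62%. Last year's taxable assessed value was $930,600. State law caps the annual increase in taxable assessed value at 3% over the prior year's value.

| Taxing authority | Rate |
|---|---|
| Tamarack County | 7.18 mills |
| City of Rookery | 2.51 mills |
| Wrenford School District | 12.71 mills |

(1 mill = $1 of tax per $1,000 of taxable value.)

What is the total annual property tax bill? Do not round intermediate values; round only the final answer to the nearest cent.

Uncapped assessed value = $1,478,800 × 0.62 = $916,856
Cap limit = $930,600 × 1.03 = $958,518
Taxable assessed value = min($916,856, $958,518) = $916,856 (cap does not bind)
Tamarack County: $916,856 × 0.00718 = $6,583.02608
City of Rookery: $916,856 × 0.00251 = $2,301.30856
Wrenford School District: $916,856 × 0.01271 = $11,653.23976
Total = $20,537.5744

$20,537.57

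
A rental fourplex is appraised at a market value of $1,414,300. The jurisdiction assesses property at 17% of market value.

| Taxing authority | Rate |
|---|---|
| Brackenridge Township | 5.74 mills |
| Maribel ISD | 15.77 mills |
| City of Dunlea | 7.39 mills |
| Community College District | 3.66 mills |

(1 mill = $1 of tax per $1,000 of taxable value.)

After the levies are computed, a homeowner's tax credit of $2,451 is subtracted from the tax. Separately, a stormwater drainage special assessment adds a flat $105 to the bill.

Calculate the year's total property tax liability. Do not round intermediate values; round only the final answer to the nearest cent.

$5,482.43

Assessed value = $1,414,300 × 0.17 = $240,431
Brackenridge Township: $240,431 × 0.00574 = $1,380.07394
Maribel ISD: $240,431 × 0.01577 = $3,791.59687
City of Dunlea: $240,431 × 0.00739 = $1,776.78509
Community College District: $240,431 × 0.00366 = $879.97746
Levies subtotal = $7,828.43336
After credit = $7,828.43336 − $2,451 = $5,377.43336
Total = $5,377.43336 + $105 = $5,482.43336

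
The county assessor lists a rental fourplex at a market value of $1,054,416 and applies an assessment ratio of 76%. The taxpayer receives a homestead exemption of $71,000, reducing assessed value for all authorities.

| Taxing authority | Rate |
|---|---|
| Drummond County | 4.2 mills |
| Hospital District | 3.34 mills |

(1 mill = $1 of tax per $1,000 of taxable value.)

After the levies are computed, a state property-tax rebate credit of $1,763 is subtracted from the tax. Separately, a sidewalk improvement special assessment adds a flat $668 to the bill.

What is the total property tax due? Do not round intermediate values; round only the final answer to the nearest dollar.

$4,412

Assessed value = $1,054,416 × 0.76 = $801,356.16
Taxable value = $801,356.16 − $71,000 = $730,356.16
Drummond County: $730,356.16 × 0.0042 = $3,067.495872
Hospital District: $730,356.16 × 0.00334 = $2,439.3895744
Levies subtotal = $5,506.8854464
After credit = $5,506.8854464 − $1,763 = $3,743.8854464
Total = $3,743.8854464 + $668 = $4,411.8854464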